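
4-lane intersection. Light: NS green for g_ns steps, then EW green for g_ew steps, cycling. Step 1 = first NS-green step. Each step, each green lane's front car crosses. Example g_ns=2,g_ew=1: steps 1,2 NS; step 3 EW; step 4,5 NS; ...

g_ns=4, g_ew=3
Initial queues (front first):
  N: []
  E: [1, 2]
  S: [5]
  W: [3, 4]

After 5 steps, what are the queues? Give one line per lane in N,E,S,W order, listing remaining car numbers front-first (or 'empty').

Step 1 [NS]: N:empty,E:wait,S:car5-GO,W:wait | queues: N=0 E=2 S=0 W=2
Step 2 [NS]: N:empty,E:wait,S:empty,W:wait | queues: N=0 E=2 S=0 W=2
Step 3 [NS]: N:empty,E:wait,S:empty,W:wait | queues: N=0 E=2 S=0 W=2
Step 4 [NS]: N:empty,E:wait,S:empty,W:wait | queues: N=0 E=2 S=0 W=2
Step 5 [EW]: N:wait,E:car1-GO,S:wait,W:car3-GO | queues: N=0 E=1 S=0 W=1

N: empty
E: 2
S: empty
W: 4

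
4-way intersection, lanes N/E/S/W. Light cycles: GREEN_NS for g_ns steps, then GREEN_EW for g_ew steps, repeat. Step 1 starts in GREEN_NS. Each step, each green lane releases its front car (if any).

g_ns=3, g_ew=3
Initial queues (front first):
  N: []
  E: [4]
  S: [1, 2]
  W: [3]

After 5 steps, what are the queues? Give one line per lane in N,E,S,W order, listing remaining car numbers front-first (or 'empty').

Step 1 [NS]: N:empty,E:wait,S:car1-GO,W:wait | queues: N=0 E=1 S=1 W=1
Step 2 [NS]: N:empty,E:wait,S:car2-GO,W:wait | queues: N=0 E=1 S=0 W=1
Step 3 [NS]: N:empty,E:wait,S:empty,W:wait | queues: N=0 E=1 S=0 W=1
Step 4 [EW]: N:wait,E:car4-GO,S:wait,W:car3-GO | queues: N=0 E=0 S=0 W=0

N: empty
E: empty
S: empty
W: empty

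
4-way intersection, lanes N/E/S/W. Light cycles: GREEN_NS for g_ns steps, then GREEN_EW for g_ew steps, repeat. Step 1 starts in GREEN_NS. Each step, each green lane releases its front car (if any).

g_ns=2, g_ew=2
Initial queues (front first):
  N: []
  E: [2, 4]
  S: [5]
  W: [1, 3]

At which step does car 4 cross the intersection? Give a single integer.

Step 1 [NS]: N:empty,E:wait,S:car5-GO,W:wait | queues: N=0 E=2 S=0 W=2
Step 2 [NS]: N:empty,E:wait,S:empty,W:wait | queues: N=0 E=2 S=0 W=2
Step 3 [EW]: N:wait,E:car2-GO,S:wait,W:car1-GO | queues: N=0 E=1 S=0 W=1
Step 4 [EW]: N:wait,E:car4-GO,S:wait,W:car3-GO | queues: N=0 E=0 S=0 W=0
Car 4 crosses at step 4

4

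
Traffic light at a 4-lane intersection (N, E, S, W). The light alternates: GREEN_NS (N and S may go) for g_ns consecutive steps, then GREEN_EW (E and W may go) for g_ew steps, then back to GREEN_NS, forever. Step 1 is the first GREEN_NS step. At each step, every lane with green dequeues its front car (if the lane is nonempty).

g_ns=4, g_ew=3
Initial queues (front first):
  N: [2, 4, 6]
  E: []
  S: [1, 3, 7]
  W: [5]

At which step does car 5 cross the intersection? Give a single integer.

Step 1 [NS]: N:car2-GO,E:wait,S:car1-GO,W:wait | queues: N=2 E=0 S=2 W=1
Step 2 [NS]: N:car4-GO,E:wait,S:car3-GO,W:wait | queues: N=1 E=0 S=1 W=1
Step 3 [NS]: N:car6-GO,E:wait,S:car7-GO,W:wait | queues: N=0 E=0 S=0 W=1
Step 4 [NS]: N:empty,E:wait,S:empty,W:wait | queues: N=0 E=0 S=0 W=1
Step 5 [EW]: N:wait,E:empty,S:wait,W:car5-GO | queues: N=0 E=0 S=0 W=0
Car 5 crosses at step 5

5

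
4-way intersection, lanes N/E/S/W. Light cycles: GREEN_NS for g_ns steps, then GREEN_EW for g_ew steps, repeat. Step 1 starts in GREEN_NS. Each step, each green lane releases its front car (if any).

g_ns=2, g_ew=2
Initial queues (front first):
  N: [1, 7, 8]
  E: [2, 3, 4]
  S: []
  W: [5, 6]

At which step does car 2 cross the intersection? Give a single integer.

Step 1 [NS]: N:car1-GO,E:wait,S:empty,W:wait | queues: N=2 E=3 S=0 W=2
Step 2 [NS]: N:car7-GO,E:wait,S:empty,W:wait | queues: N=1 E=3 S=0 W=2
Step 3 [EW]: N:wait,E:car2-GO,S:wait,W:car5-GO | queues: N=1 E=2 S=0 W=1
Step 4 [EW]: N:wait,E:car3-GO,S:wait,W:car6-GO | queues: N=1 E=1 S=0 W=0
Step 5 [NS]: N:car8-GO,E:wait,S:empty,W:wait | queues: N=0 E=1 S=0 W=0
Step 6 [NS]: N:empty,E:wait,S:empty,W:wait | queues: N=0 E=1 S=0 W=0
Step 7 [EW]: N:wait,E:car4-GO,S:wait,W:empty | queues: N=0 E=0 S=0 W=0
Car 2 crosses at step 3

3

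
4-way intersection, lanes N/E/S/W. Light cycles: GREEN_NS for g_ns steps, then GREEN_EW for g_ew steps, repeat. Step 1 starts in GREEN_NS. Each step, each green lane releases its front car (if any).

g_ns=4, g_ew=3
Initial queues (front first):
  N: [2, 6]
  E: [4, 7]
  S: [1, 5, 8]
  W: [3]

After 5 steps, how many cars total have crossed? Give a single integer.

Answer: 7

Derivation:
Step 1 [NS]: N:car2-GO,E:wait,S:car1-GO,W:wait | queues: N=1 E=2 S=2 W=1
Step 2 [NS]: N:car6-GO,E:wait,S:car5-GO,W:wait | queues: N=0 E=2 S=1 W=1
Step 3 [NS]: N:empty,E:wait,S:car8-GO,W:wait | queues: N=0 E=2 S=0 W=1
Step 4 [NS]: N:empty,E:wait,S:empty,W:wait | queues: N=0 E=2 S=0 W=1
Step 5 [EW]: N:wait,E:car4-GO,S:wait,W:car3-GO | queues: N=0 E=1 S=0 W=0
Cars crossed by step 5: 7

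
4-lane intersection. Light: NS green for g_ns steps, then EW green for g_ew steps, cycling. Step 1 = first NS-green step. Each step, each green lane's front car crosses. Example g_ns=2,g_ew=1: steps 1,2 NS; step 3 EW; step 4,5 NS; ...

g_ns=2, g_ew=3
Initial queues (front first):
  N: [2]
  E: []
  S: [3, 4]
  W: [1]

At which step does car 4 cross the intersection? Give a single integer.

Step 1 [NS]: N:car2-GO,E:wait,S:car3-GO,W:wait | queues: N=0 E=0 S=1 W=1
Step 2 [NS]: N:empty,E:wait,S:car4-GO,W:wait | queues: N=0 E=0 S=0 W=1
Step 3 [EW]: N:wait,E:empty,S:wait,W:car1-GO | queues: N=0 E=0 S=0 W=0
Car 4 crosses at step 2

2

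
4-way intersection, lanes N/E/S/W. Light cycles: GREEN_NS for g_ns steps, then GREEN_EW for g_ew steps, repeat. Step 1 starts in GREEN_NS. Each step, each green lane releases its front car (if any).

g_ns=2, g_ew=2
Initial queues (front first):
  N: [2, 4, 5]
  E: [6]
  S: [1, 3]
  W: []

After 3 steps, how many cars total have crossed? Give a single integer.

Answer: 5

Derivation:
Step 1 [NS]: N:car2-GO,E:wait,S:car1-GO,W:wait | queues: N=2 E=1 S=1 W=0
Step 2 [NS]: N:car4-GO,E:wait,S:car3-GO,W:wait | queues: N=1 E=1 S=0 W=0
Step 3 [EW]: N:wait,E:car6-GO,S:wait,W:empty | queues: N=1 E=0 S=0 W=0
Cars crossed by step 3: 5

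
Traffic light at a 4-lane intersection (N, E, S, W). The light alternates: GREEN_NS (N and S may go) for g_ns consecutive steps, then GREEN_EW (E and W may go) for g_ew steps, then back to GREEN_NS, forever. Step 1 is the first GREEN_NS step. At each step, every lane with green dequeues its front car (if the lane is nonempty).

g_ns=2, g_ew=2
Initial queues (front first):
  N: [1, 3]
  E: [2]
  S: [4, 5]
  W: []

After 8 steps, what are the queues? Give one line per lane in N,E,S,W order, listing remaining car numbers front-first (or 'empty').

Step 1 [NS]: N:car1-GO,E:wait,S:car4-GO,W:wait | queues: N=1 E=1 S=1 W=0
Step 2 [NS]: N:car3-GO,E:wait,S:car5-GO,W:wait | queues: N=0 E=1 S=0 W=0
Step 3 [EW]: N:wait,E:car2-GO,S:wait,W:empty | queues: N=0 E=0 S=0 W=0

N: empty
E: empty
S: empty
W: empty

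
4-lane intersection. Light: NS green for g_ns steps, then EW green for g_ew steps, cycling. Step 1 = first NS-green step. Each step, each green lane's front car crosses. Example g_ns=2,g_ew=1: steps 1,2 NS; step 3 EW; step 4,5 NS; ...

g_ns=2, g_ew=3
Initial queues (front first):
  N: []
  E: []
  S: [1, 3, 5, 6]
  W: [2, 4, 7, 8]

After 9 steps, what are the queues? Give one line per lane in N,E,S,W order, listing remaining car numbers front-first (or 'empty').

Step 1 [NS]: N:empty,E:wait,S:car1-GO,W:wait | queues: N=0 E=0 S=3 W=4
Step 2 [NS]: N:empty,E:wait,S:car3-GO,W:wait | queues: N=0 E=0 S=2 W=4
Step 3 [EW]: N:wait,E:empty,S:wait,W:car2-GO | queues: N=0 E=0 S=2 W=3
Step 4 [EW]: N:wait,E:empty,S:wait,W:car4-GO | queues: N=0 E=0 S=2 W=2
Step 5 [EW]: N:wait,E:empty,S:wait,W:car7-GO | queues: N=0 E=0 S=2 W=1
Step 6 [NS]: N:empty,E:wait,S:car5-GO,W:wait | queues: N=0 E=0 S=1 W=1
Step 7 [NS]: N:empty,E:wait,S:car6-GO,W:wait | queues: N=0 E=0 S=0 W=1
Step 8 [EW]: N:wait,E:empty,S:wait,W:car8-GO | queues: N=0 E=0 S=0 W=0

N: empty
E: empty
S: empty
W: empty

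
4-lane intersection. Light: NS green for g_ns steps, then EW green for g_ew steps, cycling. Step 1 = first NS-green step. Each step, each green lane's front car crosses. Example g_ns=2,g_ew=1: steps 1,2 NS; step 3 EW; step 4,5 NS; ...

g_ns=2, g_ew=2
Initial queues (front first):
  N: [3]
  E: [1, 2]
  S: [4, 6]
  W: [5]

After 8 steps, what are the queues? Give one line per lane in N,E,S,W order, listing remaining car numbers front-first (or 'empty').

Step 1 [NS]: N:car3-GO,E:wait,S:car4-GO,W:wait | queues: N=0 E=2 S=1 W=1
Step 2 [NS]: N:empty,E:wait,S:car6-GO,W:wait | queues: N=0 E=2 S=0 W=1
Step 3 [EW]: N:wait,E:car1-GO,S:wait,W:car5-GO | queues: N=0 E=1 S=0 W=0
Step 4 [EW]: N:wait,E:car2-GO,S:wait,W:empty | queues: N=0 E=0 S=0 W=0

N: empty
E: empty
S: empty
W: empty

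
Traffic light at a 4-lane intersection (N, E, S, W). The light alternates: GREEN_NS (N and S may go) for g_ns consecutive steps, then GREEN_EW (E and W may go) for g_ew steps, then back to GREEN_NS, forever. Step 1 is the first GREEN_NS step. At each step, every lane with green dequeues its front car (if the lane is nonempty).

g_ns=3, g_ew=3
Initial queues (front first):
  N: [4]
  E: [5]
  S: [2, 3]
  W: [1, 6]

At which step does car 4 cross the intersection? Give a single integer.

Step 1 [NS]: N:car4-GO,E:wait,S:car2-GO,W:wait | queues: N=0 E=1 S=1 W=2
Step 2 [NS]: N:empty,E:wait,S:car3-GO,W:wait | queues: N=0 E=1 S=0 W=2
Step 3 [NS]: N:empty,E:wait,S:empty,W:wait | queues: N=0 E=1 S=0 W=2
Step 4 [EW]: N:wait,E:car5-GO,S:wait,W:car1-GO | queues: N=0 E=0 S=0 W=1
Step 5 [EW]: N:wait,E:empty,S:wait,W:car6-GO | queues: N=0 E=0 S=0 W=0
Car 4 crosses at step 1

1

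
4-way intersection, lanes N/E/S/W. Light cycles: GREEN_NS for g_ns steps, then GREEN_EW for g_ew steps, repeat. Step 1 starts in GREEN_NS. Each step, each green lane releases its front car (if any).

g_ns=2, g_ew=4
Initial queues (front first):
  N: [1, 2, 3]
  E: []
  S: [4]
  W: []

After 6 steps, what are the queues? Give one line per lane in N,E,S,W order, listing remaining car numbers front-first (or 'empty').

Step 1 [NS]: N:car1-GO,E:wait,S:car4-GO,W:wait | queues: N=2 E=0 S=0 W=0
Step 2 [NS]: N:car2-GO,E:wait,S:empty,W:wait | queues: N=1 E=0 S=0 W=0
Step 3 [EW]: N:wait,E:empty,S:wait,W:empty | queues: N=1 E=0 S=0 W=0
Step 4 [EW]: N:wait,E:empty,S:wait,W:empty | queues: N=1 E=0 S=0 W=0
Step 5 [EW]: N:wait,E:empty,S:wait,W:empty | queues: N=1 E=0 S=0 W=0
Step 6 [EW]: N:wait,E:empty,S:wait,W:empty | queues: N=1 E=0 S=0 W=0

N: 3
E: empty
S: empty
W: empty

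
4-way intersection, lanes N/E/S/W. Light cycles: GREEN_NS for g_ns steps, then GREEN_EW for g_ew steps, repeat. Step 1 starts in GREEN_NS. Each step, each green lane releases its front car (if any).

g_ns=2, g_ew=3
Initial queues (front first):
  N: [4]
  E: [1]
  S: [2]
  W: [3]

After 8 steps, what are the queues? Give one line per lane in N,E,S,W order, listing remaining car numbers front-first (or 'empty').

Step 1 [NS]: N:car4-GO,E:wait,S:car2-GO,W:wait | queues: N=0 E=1 S=0 W=1
Step 2 [NS]: N:empty,E:wait,S:empty,W:wait | queues: N=0 E=1 S=0 W=1
Step 3 [EW]: N:wait,E:car1-GO,S:wait,W:car3-GO | queues: N=0 E=0 S=0 W=0

N: empty
E: empty
S: empty
W: empty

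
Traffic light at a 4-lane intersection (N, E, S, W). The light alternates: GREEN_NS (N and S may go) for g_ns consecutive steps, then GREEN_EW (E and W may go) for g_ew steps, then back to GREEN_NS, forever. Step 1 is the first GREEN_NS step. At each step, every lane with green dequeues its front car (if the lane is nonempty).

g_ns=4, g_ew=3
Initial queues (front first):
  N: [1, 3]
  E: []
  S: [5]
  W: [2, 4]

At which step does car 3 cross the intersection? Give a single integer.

Step 1 [NS]: N:car1-GO,E:wait,S:car5-GO,W:wait | queues: N=1 E=0 S=0 W=2
Step 2 [NS]: N:car3-GO,E:wait,S:empty,W:wait | queues: N=0 E=0 S=0 W=2
Step 3 [NS]: N:empty,E:wait,S:empty,W:wait | queues: N=0 E=0 S=0 W=2
Step 4 [NS]: N:empty,E:wait,S:empty,W:wait | queues: N=0 E=0 S=0 W=2
Step 5 [EW]: N:wait,E:empty,S:wait,W:car2-GO | queues: N=0 E=0 S=0 W=1
Step 6 [EW]: N:wait,E:empty,S:wait,W:car4-GO | queues: N=0 E=0 S=0 W=0
Car 3 crosses at step 2

2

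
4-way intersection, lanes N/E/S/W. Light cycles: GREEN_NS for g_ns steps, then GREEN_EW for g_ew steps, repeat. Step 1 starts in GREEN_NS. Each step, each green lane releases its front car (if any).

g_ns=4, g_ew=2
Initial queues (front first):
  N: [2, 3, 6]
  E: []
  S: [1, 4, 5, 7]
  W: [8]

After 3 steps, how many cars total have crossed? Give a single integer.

Answer: 6

Derivation:
Step 1 [NS]: N:car2-GO,E:wait,S:car1-GO,W:wait | queues: N=2 E=0 S=3 W=1
Step 2 [NS]: N:car3-GO,E:wait,S:car4-GO,W:wait | queues: N=1 E=0 S=2 W=1
Step 3 [NS]: N:car6-GO,E:wait,S:car5-GO,W:wait | queues: N=0 E=0 S=1 W=1
Cars crossed by step 3: 6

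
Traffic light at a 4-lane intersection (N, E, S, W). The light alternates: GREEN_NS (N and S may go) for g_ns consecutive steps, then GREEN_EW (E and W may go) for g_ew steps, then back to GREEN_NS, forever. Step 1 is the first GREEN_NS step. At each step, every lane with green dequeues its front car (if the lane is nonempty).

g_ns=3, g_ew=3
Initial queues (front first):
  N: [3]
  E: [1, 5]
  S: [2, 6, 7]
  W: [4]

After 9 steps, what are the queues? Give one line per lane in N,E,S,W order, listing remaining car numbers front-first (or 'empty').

Step 1 [NS]: N:car3-GO,E:wait,S:car2-GO,W:wait | queues: N=0 E=2 S=2 W=1
Step 2 [NS]: N:empty,E:wait,S:car6-GO,W:wait | queues: N=0 E=2 S=1 W=1
Step 3 [NS]: N:empty,E:wait,S:car7-GO,W:wait | queues: N=0 E=2 S=0 W=1
Step 4 [EW]: N:wait,E:car1-GO,S:wait,W:car4-GO | queues: N=0 E=1 S=0 W=0
Step 5 [EW]: N:wait,E:car5-GO,S:wait,W:empty | queues: N=0 E=0 S=0 W=0

N: empty
E: empty
S: empty
W: empty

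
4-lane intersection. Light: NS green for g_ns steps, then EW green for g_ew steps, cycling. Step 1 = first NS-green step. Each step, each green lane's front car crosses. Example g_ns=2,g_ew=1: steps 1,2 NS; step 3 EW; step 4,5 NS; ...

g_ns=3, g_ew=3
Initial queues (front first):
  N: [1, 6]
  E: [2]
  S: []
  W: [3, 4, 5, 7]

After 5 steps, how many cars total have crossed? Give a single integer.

Answer: 5

Derivation:
Step 1 [NS]: N:car1-GO,E:wait,S:empty,W:wait | queues: N=1 E=1 S=0 W=4
Step 2 [NS]: N:car6-GO,E:wait,S:empty,W:wait | queues: N=0 E=1 S=0 W=4
Step 3 [NS]: N:empty,E:wait,S:empty,W:wait | queues: N=0 E=1 S=0 W=4
Step 4 [EW]: N:wait,E:car2-GO,S:wait,W:car3-GO | queues: N=0 E=0 S=0 W=3
Step 5 [EW]: N:wait,E:empty,S:wait,W:car4-GO | queues: N=0 E=0 S=0 W=2
Cars crossed by step 5: 5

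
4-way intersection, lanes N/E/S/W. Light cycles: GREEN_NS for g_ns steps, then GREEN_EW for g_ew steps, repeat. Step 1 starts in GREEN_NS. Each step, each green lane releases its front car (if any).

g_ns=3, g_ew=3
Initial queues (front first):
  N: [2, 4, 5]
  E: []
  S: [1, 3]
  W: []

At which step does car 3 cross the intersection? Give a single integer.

Step 1 [NS]: N:car2-GO,E:wait,S:car1-GO,W:wait | queues: N=2 E=0 S=1 W=0
Step 2 [NS]: N:car4-GO,E:wait,S:car3-GO,W:wait | queues: N=1 E=0 S=0 W=0
Step 3 [NS]: N:car5-GO,E:wait,S:empty,W:wait | queues: N=0 E=0 S=0 W=0
Car 3 crosses at step 2

2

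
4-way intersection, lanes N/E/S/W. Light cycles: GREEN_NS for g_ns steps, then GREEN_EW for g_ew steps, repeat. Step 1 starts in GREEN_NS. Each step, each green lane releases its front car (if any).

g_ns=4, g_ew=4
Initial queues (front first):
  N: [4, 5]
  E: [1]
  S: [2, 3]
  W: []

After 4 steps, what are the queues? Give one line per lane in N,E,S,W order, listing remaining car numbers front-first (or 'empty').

Step 1 [NS]: N:car4-GO,E:wait,S:car2-GO,W:wait | queues: N=1 E=1 S=1 W=0
Step 2 [NS]: N:car5-GO,E:wait,S:car3-GO,W:wait | queues: N=0 E=1 S=0 W=0
Step 3 [NS]: N:empty,E:wait,S:empty,W:wait | queues: N=0 E=1 S=0 W=0
Step 4 [NS]: N:empty,E:wait,S:empty,W:wait | queues: N=0 E=1 S=0 W=0

N: empty
E: 1
S: empty
W: empty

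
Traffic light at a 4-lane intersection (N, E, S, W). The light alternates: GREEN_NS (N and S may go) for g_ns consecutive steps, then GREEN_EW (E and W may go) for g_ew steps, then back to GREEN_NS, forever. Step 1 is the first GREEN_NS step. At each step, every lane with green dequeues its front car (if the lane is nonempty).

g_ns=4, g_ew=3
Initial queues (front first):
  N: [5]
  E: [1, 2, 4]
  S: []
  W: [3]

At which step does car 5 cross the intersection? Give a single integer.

Step 1 [NS]: N:car5-GO,E:wait,S:empty,W:wait | queues: N=0 E=3 S=0 W=1
Step 2 [NS]: N:empty,E:wait,S:empty,W:wait | queues: N=0 E=3 S=0 W=1
Step 3 [NS]: N:empty,E:wait,S:empty,W:wait | queues: N=0 E=3 S=0 W=1
Step 4 [NS]: N:empty,E:wait,S:empty,W:wait | queues: N=0 E=3 S=0 W=1
Step 5 [EW]: N:wait,E:car1-GO,S:wait,W:car3-GO | queues: N=0 E=2 S=0 W=0
Step 6 [EW]: N:wait,E:car2-GO,S:wait,W:empty | queues: N=0 E=1 S=0 W=0
Step 7 [EW]: N:wait,E:car4-GO,S:wait,W:empty | queues: N=0 E=0 S=0 W=0
Car 5 crosses at step 1

1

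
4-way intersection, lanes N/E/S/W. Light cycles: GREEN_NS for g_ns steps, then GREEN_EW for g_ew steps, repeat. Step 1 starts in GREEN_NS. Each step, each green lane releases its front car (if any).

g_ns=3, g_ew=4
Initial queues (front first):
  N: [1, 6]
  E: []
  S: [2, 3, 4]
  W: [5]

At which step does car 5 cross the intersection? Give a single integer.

Step 1 [NS]: N:car1-GO,E:wait,S:car2-GO,W:wait | queues: N=1 E=0 S=2 W=1
Step 2 [NS]: N:car6-GO,E:wait,S:car3-GO,W:wait | queues: N=0 E=0 S=1 W=1
Step 3 [NS]: N:empty,E:wait,S:car4-GO,W:wait | queues: N=0 E=0 S=0 W=1
Step 4 [EW]: N:wait,E:empty,S:wait,W:car5-GO | queues: N=0 E=0 S=0 W=0
Car 5 crosses at step 4

4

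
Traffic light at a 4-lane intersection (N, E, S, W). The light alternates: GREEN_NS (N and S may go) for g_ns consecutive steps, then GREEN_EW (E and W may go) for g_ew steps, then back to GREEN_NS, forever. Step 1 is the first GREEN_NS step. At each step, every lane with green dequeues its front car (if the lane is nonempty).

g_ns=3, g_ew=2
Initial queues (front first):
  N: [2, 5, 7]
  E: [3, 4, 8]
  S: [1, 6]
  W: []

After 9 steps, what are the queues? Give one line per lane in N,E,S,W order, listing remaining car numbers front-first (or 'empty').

Step 1 [NS]: N:car2-GO,E:wait,S:car1-GO,W:wait | queues: N=2 E=3 S=1 W=0
Step 2 [NS]: N:car5-GO,E:wait,S:car6-GO,W:wait | queues: N=1 E=3 S=0 W=0
Step 3 [NS]: N:car7-GO,E:wait,S:empty,W:wait | queues: N=0 E=3 S=0 W=0
Step 4 [EW]: N:wait,E:car3-GO,S:wait,W:empty | queues: N=0 E=2 S=0 W=0
Step 5 [EW]: N:wait,E:car4-GO,S:wait,W:empty | queues: N=0 E=1 S=0 W=0
Step 6 [NS]: N:empty,E:wait,S:empty,W:wait | queues: N=0 E=1 S=0 W=0
Step 7 [NS]: N:empty,E:wait,S:empty,W:wait | queues: N=0 E=1 S=0 W=0
Step 8 [NS]: N:empty,E:wait,S:empty,W:wait | queues: N=0 E=1 S=0 W=0
Step 9 [EW]: N:wait,E:car8-GO,S:wait,W:empty | queues: N=0 E=0 S=0 W=0

N: empty
E: empty
S: empty
W: empty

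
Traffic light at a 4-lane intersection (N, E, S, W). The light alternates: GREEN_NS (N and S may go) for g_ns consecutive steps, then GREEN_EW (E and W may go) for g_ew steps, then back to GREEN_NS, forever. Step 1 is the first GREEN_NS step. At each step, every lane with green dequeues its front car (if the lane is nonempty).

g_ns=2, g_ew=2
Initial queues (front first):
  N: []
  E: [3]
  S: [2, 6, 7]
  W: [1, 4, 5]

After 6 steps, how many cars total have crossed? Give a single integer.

Step 1 [NS]: N:empty,E:wait,S:car2-GO,W:wait | queues: N=0 E=1 S=2 W=3
Step 2 [NS]: N:empty,E:wait,S:car6-GO,W:wait | queues: N=0 E=1 S=1 W=3
Step 3 [EW]: N:wait,E:car3-GO,S:wait,W:car1-GO | queues: N=0 E=0 S=1 W=2
Step 4 [EW]: N:wait,E:empty,S:wait,W:car4-GO | queues: N=0 E=0 S=1 W=1
Step 5 [NS]: N:empty,E:wait,S:car7-GO,W:wait | queues: N=0 E=0 S=0 W=1
Step 6 [NS]: N:empty,E:wait,S:empty,W:wait | queues: N=0 E=0 S=0 W=1
Cars crossed by step 6: 6

Answer: 6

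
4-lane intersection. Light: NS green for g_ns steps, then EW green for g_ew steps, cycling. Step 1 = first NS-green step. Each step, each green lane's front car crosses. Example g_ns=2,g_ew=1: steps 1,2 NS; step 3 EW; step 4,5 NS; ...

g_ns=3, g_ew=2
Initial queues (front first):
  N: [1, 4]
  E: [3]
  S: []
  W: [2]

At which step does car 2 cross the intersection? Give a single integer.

Step 1 [NS]: N:car1-GO,E:wait,S:empty,W:wait | queues: N=1 E=1 S=0 W=1
Step 2 [NS]: N:car4-GO,E:wait,S:empty,W:wait | queues: N=0 E=1 S=0 W=1
Step 3 [NS]: N:empty,E:wait,S:empty,W:wait | queues: N=0 E=1 S=0 W=1
Step 4 [EW]: N:wait,E:car3-GO,S:wait,W:car2-GO | queues: N=0 E=0 S=0 W=0
Car 2 crosses at step 4

4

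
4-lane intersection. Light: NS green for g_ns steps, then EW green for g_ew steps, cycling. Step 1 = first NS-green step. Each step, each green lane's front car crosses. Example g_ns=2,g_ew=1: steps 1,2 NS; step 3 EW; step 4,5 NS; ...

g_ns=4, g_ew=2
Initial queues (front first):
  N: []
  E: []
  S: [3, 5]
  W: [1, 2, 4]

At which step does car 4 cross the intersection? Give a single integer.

Step 1 [NS]: N:empty,E:wait,S:car3-GO,W:wait | queues: N=0 E=0 S=1 W=3
Step 2 [NS]: N:empty,E:wait,S:car5-GO,W:wait | queues: N=0 E=0 S=0 W=3
Step 3 [NS]: N:empty,E:wait,S:empty,W:wait | queues: N=0 E=0 S=0 W=3
Step 4 [NS]: N:empty,E:wait,S:empty,W:wait | queues: N=0 E=0 S=0 W=3
Step 5 [EW]: N:wait,E:empty,S:wait,W:car1-GO | queues: N=0 E=0 S=0 W=2
Step 6 [EW]: N:wait,E:empty,S:wait,W:car2-GO | queues: N=0 E=0 S=0 W=1
Step 7 [NS]: N:empty,E:wait,S:empty,W:wait | queues: N=0 E=0 S=0 W=1
Step 8 [NS]: N:empty,E:wait,S:empty,W:wait | queues: N=0 E=0 S=0 W=1
Step 9 [NS]: N:empty,E:wait,S:empty,W:wait | queues: N=0 E=0 S=0 W=1
Step 10 [NS]: N:empty,E:wait,S:empty,W:wait | queues: N=0 E=0 S=0 W=1
Step 11 [EW]: N:wait,E:empty,S:wait,W:car4-GO | queues: N=0 E=0 S=0 W=0
Car 4 crosses at step 11

11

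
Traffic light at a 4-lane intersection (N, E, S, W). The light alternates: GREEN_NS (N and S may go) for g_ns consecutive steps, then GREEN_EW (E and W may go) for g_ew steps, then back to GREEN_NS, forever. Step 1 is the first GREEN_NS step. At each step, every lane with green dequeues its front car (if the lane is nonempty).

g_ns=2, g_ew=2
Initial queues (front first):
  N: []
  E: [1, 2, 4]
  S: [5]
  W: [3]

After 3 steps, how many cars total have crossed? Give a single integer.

Step 1 [NS]: N:empty,E:wait,S:car5-GO,W:wait | queues: N=0 E=3 S=0 W=1
Step 2 [NS]: N:empty,E:wait,S:empty,W:wait | queues: N=0 E=3 S=0 W=1
Step 3 [EW]: N:wait,E:car1-GO,S:wait,W:car3-GO | queues: N=0 E=2 S=0 W=0
Cars crossed by step 3: 3

Answer: 3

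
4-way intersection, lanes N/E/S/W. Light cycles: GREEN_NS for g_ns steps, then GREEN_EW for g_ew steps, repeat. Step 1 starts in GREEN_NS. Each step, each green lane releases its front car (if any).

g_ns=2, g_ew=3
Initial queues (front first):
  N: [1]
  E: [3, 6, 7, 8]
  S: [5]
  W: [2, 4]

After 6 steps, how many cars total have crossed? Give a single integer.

Answer: 7

Derivation:
Step 1 [NS]: N:car1-GO,E:wait,S:car5-GO,W:wait | queues: N=0 E=4 S=0 W=2
Step 2 [NS]: N:empty,E:wait,S:empty,W:wait | queues: N=0 E=4 S=0 W=2
Step 3 [EW]: N:wait,E:car3-GO,S:wait,W:car2-GO | queues: N=0 E=3 S=0 W=1
Step 4 [EW]: N:wait,E:car6-GO,S:wait,W:car4-GO | queues: N=0 E=2 S=0 W=0
Step 5 [EW]: N:wait,E:car7-GO,S:wait,W:empty | queues: N=0 E=1 S=0 W=0
Step 6 [NS]: N:empty,E:wait,S:empty,W:wait | queues: N=0 E=1 S=0 W=0
Cars crossed by step 6: 7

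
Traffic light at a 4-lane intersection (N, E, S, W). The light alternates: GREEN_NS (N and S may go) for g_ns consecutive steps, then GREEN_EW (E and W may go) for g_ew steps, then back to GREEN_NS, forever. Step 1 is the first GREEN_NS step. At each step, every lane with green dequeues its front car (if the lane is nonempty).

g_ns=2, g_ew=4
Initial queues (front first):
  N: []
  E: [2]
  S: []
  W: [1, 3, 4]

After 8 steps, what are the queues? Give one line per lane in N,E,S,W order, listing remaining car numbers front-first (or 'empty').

Step 1 [NS]: N:empty,E:wait,S:empty,W:wait | queues: N=0 E=1 S=0 W=3
Step 2 [NS]: N:empty,E:wait,S:empty,W:wait | queues: N=0 E=1 S=0 W=3
Step 3 [EW]: N:wait,E:car2-GO,S:wait,W:car1-GO | queues: N=0 E=0 S=0 W=2
Step 4 [EW]: N:wait,E:empty,S:wait,W:car3-GO | queues: N=0 E=0 S=0 W=1
Step 5 [EW]: N:wait,E:empty,S:wait,W:car4-GO | queues: N=0 E=0 S=0 W=0

N: empty
E: empty
S: empty
W: empty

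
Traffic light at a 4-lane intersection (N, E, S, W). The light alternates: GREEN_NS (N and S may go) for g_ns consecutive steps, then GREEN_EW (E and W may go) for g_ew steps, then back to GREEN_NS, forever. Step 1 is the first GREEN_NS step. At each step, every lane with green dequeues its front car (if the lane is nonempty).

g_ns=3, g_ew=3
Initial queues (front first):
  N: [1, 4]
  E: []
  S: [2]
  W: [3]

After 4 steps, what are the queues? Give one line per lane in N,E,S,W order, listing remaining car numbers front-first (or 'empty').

Step 1 [NS]: N:car1-GO,E:wait,S:car2-GO,W:wait | queues: N=1 E=0 S=0 W=1
Step 2 [NS]: N:car4-GO,E:wait,S:empty,W:wait | queues: N=0 E=0 S=0 W=1
Step 3 [NS]: N:empty,E:wait,S:empty,W:wait | queues: N=0 E=0 S=0 W=1
Step 4 [EW]: N:wait,E:empty,S:wait,W:car3-GO | queues: N=0 E=0 S=0 W=0

N: empty
E: empty
S: empty
W: empty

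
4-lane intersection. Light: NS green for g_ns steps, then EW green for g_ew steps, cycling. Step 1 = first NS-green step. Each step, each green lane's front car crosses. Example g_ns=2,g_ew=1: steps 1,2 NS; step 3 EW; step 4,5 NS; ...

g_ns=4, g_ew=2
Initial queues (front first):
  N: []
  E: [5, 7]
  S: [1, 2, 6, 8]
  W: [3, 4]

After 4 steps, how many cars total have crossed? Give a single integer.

Step 1 [NS]: N:empty,E:wait,S:car1-GO,W:wait | queues: N=0 E=2 S=3 W=2
Step 2 [NS]: N:empty,E:wait,S:car2-GO,W:wait | queues: N=0 E=2 S=2 W=2
Step 3 [NS]: N:empty,E:wait,S:car6-GO,W:wait | queues: N=0 E=2 S=1 W=2
Step 4 [NS]: N:empty,E:wait,S:car8-GO,W:wait | queues: N=0 E=2 S=0 W=2
Cars crossed by step 4: 4

Answer: 4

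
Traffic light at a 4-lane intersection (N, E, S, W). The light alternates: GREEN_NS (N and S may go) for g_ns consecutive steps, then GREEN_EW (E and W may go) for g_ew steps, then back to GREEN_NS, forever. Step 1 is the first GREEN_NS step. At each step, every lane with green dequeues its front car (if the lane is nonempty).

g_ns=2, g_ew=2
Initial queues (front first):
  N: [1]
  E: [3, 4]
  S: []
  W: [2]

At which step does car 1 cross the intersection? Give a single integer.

Step 1 [NS]: N:car1-GO,E:wait,S:empty,W:wait | queues: N=0 E=2 S=0 W=1
Step 2 [NS]: N:empty,E:wait,S:empty,W:wait | queues: N=0 E=2 S=0 W=1
Step 3 [EW]: N:wait,E:car3-GO,S:wait,W:car2-GO | queues: N=0 E=1 S=0 W=0
Step 4 [EW]: N:wait,E:car4-GO,S:wait,W:empty | queues: N=0 E=0 S=0 W=0
Car 1 crosses at step 1

1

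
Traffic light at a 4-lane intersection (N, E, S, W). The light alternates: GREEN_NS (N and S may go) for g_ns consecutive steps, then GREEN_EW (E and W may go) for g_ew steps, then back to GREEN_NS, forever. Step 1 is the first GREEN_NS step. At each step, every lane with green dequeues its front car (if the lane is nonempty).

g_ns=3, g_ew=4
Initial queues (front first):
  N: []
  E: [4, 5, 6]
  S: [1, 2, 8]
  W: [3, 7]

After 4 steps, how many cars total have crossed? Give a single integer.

Answer: 5

Derivation:
Step 1 [NS]: N:empty,E:wait,S:car1-GO,W:wait | queues: N=0 E=3 S=2 W=2
Step 2 [NS]: N:empty,E:wait,S:car2-GO,W:wait | queues: N=0 E=3 S=1 W=2
Step 3 [NS]: N:empty,E:wait,S:car8-GO,W:wait | queues: N=0 E=3 S=0 W=2
Step 4 [EW]: N:wait,E:car4-GO,S:wait,W:car3-GO | queues: N=0 E=2 S=0 W=1
Cars crossed by step 4: 5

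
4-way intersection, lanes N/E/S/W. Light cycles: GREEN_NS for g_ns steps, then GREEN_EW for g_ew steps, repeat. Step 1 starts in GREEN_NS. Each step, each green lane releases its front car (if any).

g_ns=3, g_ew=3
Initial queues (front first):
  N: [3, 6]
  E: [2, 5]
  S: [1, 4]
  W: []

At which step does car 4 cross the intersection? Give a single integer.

Step 1 [NS]: N:car3-GO,E:wait,S:car1-GO,W:wait | queues: N=1 E=2 S=1 W=0
Step 2 [NS]: N:car6-GO,E:wait,S:car4-GO,W:wait | queues: N=0 E=2 S=0 W=0
Step 3 [NS]: N:empty,E:wait,S:empty,W:wait | queues: N=0 E=2 S=0 W=0
Step 4 [EW]: N:wait,E:car2-GO,S:wait,W:empty | queues: N=0 E=1 S=0 W=0
Step 5 [EW]: N:wait,E:car5-GO,S:wait,W:empty | queues: N=0 E=0 S=0 W=0
Car 4 crosses at step 2

2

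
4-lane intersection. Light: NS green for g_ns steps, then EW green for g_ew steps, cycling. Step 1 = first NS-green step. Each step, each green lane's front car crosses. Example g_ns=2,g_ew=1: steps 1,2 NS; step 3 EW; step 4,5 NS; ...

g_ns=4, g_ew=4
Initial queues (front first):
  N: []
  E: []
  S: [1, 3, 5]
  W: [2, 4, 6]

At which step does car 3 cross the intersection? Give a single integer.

Step 1 [NS]: N:empty,E:wait,S:car1-GO,W:wait | queues: N=0 E=0 S=2 W=3
Step 2 [NS]: N:empty,E:wait,S:car3-GO,W:wait | queues: N=0 E=0 S=1 W=3
Step 3 [NS]: N:empty,E:wait,S:car5-GO,W:wait | queues: N=0 E=0 S=0 W=3
Step 4 [NS]: N:empty,E:wait,S:empty,W:wait | queues: N=0 E=0 S=0 W=3
Step 5 [EW]: N:wait,E:empty,S:wait,W:car2-GO | queues: N=0 E=0 S=0 W=2
Step 6 [EW]: N:wait,E:empty,S:wait,W:car4-GO | queues: N=0 E=0 S=0 W=1
Step 7 [EW]: N:wait,E:empty,S:wait,W:car6-GO | queues: N=0 E=0 S=0 W=0
Car 3 crosses at step 2

2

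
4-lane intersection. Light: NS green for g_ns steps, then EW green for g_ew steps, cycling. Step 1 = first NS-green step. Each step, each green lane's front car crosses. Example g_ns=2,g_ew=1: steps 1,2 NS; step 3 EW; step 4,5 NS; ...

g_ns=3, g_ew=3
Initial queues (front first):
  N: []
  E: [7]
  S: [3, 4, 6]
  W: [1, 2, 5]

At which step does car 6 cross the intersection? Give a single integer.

Step 1 [NS]: N:empty,E:wait,S:car3-GO,W:wait | queues: N=0 E=1 S=2 W=3
Step 2 [NS]: N:empty,E:wait,S:car4-GO,W:wait | queues: N=0 E=1 S=1 W=3
Step 3 [NS]: N:empty,E:wait,S:car6-GO,W:wait | queues: N=0 E=1 S=0 W=3
Step 4 [EW]: N:wait,E:car7-GO,S:wait,W:car1-GO | queues: N=0 E=0 S=0 W=2
Step 5 [EW]: N:wait,E:empty,S:wait,W:car2-GO | queues: N=0 E=0 S=0 W=1
Step 6 [EW]: N:wait,E:empty,S:wait,W:car5-GO | queues: N=0 E=0 S=0 W=0
Car 6 crosses at step 3

3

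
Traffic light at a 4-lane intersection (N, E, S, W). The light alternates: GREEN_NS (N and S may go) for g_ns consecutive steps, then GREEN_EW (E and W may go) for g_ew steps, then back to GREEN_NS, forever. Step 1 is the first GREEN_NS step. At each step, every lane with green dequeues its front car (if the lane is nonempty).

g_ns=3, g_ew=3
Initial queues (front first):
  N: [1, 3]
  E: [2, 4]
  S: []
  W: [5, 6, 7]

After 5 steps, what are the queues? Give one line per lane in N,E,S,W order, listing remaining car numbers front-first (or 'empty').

Step 1 [NS]: N:car1-GO,E:wait,S:empty,W:wait | queues: N=1 E=2 S=0 W=3
Step 2 [NS]: N:car3-GO,E:wait,S:empty,W:wait | queues: N=0 E=2 S=0 W=3
Step 3 [NS]: N:empty,E:wait,S:empty,W:wait | queues: N=0 E=2 S=0 W=3
Step 4 [EW]: N:wait,E:car2-GO,S:wait,W:car5-GO | queues: N=0 E=1 S=0 W=2
Step 5 [EW]: N:wait,E:car4-GO,S:wait,W:car6-GO | queues: N=0 E=0 S=0 W=1

N: empty
E: empty
S: empty
W: 7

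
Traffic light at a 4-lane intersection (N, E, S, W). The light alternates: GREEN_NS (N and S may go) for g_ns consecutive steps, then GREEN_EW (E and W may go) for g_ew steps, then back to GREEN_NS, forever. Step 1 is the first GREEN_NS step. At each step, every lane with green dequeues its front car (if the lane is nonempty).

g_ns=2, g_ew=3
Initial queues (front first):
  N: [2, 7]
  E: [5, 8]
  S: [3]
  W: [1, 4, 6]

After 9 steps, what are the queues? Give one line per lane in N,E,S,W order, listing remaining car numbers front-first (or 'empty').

Step 1 [NS]: N:car2-GO,E:wait,S:car3-GO,W:wait | queues: N=1 E=2 S=0 W=3
Step 2 [NS]: N:car7-GO,E:wait,S:empty,W:wait | queues: N=0 E=2 S=0 W=3
Step 3 [EW]: N:wait,E:car5-GO,S:wait,W:car1-GO | queues: N=0 E=1 S=0 W=2
Step 4 [EW]: N:wait,E:car8-GO,S:wait,W:car4-GO | queues: N=0 E=0 S=0 W=1
Step 5 [EW]: N:wait,E:empty,S:wait,W:car6-GO | queues: N=0 E=0 S=0 W=0

N: empty
E: empty
S: empty
W: empty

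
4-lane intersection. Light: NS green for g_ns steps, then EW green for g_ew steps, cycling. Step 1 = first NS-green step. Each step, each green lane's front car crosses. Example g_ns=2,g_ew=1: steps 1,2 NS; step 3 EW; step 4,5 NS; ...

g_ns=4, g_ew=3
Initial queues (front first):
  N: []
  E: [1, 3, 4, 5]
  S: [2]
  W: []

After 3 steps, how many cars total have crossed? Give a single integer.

Step 1 [NS]: N:empty,E:wait,S:car2-GO,W:wait | queues: N=0 E=4 S=0 W=0
Step 2 [NS]: N:empty,E:wait,S:empty,W:wait | queues: N=0 E=4 S=0 W=0
Step 3 [NS]: N:empty,E:wait,S:empty,W:wait | queues: N=0 E=4 S=0 W=0
Cars crossed by step 3: 1

Answer: 1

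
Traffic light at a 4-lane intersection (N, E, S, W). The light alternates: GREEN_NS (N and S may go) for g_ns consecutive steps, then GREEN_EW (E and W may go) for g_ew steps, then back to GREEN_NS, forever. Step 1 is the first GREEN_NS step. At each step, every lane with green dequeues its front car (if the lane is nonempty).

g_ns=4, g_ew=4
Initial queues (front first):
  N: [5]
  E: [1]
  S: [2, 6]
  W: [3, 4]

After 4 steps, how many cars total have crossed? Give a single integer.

Step 1 [NS]: N:car5-GO,E:wait,S:car2-GO,W:wait | queues: N=0 E=1 S=1 W=2
Step 2 [NS]: N:empty,E:wait,S:car6-GO,W:wait | queues: N=0 E=1 S=0 W=2
Step 3 [NS]: N:empty,E:wait,S:empty,W:wait | queues: N=0 E=1 S=0 W=2
Step 4 [NS]: N:empty,E:wait,S:empty,W:wait | queues: N=0 E=1 S=0 W=2
Cars crossed by step 4: 3

Answer: 3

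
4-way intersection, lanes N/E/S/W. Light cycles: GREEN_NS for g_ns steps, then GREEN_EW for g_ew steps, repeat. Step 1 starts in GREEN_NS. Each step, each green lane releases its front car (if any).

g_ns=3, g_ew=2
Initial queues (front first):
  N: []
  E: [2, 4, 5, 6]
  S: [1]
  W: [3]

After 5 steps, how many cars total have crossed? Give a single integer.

Step 1 [NS]: N:empty,E:wait,S:car1-GO,W:wait | queues: N=0 E=4 S=0 W=1
Step 2 [NS]: N:empty,E:wait,S:empty,W:wait | queues: N=0 E=4 S=0 W=1
Step 3 [NS]: N:empty,E:wait,S:empty,W:wait | queues: N=0 E=4 S=0 W=1
Step 4 [EW]: N:wait,E:car2-GO,S:wait,W:car3-GO | queues: N=0 E=3 S=0 W=0
Step 5 [EW]: N:wait,E:car4-GO,S:wait,W:empty | queues: N=0 E=2 S=0 W=0
Cars crossed by step 5: 4

Answer: 4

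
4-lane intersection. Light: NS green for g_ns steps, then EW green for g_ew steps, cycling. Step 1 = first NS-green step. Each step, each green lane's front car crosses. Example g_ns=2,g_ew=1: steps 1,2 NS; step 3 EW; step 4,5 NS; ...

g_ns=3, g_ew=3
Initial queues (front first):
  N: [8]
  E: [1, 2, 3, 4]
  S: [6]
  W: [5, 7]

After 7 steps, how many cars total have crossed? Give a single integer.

Answer: 7

Derivation:
Step 1 [NS]: N:car8-GO,E:wait,S:car6-GO,W:wait | queues: N=0 E=4 S=0 W=2
Step 2 [NS]: N:empty,E:wait,S:empty,W:wait | queues: N=0 E=4 S=0 W=2
Step 3 [NS]: N:empty,E:wait,S:empty,W:wait | queues: N=0 E=4 S=0 W=2
Step 4 [EW]: N:wait,E:car1-GO,S:wait,W:car5-GO | queues: N=0 E=3 S=0 W=1
Step 5 [EW]: N:wait,E:car2-GO,S:wait,W:car7-GO | queues: N=0 E=2 S=0 W=0
Step 6 [EW]: N:wait,E:car3-GO,S:wait,W:empty | queues: N=0 E=1 S=0 W=0
Step 7 [NS]: N:empty,E:wait,S:empty,W:wait | queues: N=0 E=1 S=0 W=0
Cars crossed by step 7: 7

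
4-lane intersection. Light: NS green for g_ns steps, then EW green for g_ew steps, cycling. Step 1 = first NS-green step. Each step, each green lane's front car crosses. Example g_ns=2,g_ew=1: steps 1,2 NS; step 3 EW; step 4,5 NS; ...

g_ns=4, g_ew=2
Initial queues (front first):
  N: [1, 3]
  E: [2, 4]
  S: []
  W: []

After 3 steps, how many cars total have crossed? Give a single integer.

Step 1 [NS]: N:car1-GO,E:wait,S:empty,W:wait | queues: N=1 E=2 S=0 W=0
Step 2 [NS]: N:car3-GO,E:wait,S:empty,W:wait | queues: N=0 E=2 S=0 W=0
Step 3 [NS]: N:empty,E:wait,S:empty,W:wait | queues: N=0 E=2 S=0 W=0
Cars crossed by step 3: 2

Answer: 2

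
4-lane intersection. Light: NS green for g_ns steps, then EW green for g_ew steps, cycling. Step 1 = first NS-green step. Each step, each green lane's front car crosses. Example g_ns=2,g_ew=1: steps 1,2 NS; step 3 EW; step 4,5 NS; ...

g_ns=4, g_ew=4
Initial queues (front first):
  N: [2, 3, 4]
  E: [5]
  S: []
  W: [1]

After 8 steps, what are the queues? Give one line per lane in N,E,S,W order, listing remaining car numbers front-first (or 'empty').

Step 1 [NS]: N:car2-GO,E:wait,S:empty,W:wait | queues: N=2 E=1 S=0 W=1
Step 2 [NS]: N:car3-GO,E:wait,S:empty,W:wait | queues: N=1 E=1 S=0 W=1
Step 3 [NS]: N:car4-GO,E:wait,S:empty,W:wait | queues: N=0 E=1 S=0 W=1
Step 4 [NS]: N:empty,E:wait,S:empty,W:wait | queues: N=0 E=1 S=0 W=1
Step 5 [EW]: N:wait,E:car5-GO,S:wait,W:car1-GO | queues: N=0 E=0 S=0 W=0

N: empty
E: empty
S: empty
W: empty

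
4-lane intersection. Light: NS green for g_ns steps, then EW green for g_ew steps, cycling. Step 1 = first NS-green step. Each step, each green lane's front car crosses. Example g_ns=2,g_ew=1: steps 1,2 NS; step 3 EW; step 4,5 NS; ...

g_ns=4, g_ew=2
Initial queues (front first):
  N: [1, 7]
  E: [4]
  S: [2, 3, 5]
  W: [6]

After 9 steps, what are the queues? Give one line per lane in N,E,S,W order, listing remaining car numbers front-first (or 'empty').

Step 1 [NS]: N:car1-GO,E:wait,S:car2-GO,W:wait | queues: N=1 E=1 S=2 W=1
Step 2 [NS]: N:car7-GO,E:wait,S:car3-GO,W:wait | queues: N=0 E=1 S=1 W=1
Step 3 [NS]: N:empty,E:wait,S:car5-GO,W:wait | queues: N=0 E=1 S=0 W=1
Step 4 [NS]: N:empty,E:wait,S:empty,W:wait | queues: N=0 E=1 S=0 W=1
Step 5 [EW]: N:wait,E:car4-GO,S:wait,W:car6-GO | queues: N=0 E=0 S=0 W=0

N: empty
E: empty
S: empty
W: empty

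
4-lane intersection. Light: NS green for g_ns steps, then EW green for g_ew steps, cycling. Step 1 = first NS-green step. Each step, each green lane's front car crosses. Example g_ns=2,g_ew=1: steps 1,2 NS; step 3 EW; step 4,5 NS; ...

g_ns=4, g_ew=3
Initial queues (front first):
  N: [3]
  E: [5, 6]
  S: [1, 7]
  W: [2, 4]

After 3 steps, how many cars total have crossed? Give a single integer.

Answer: 3

Derivation:
Step 1 [NS]: N:car3-GO,E:wait,S:car1-GO,W:wait | queues: N=0 E=2 S=1 W=2
Step 2 [NS]: N:empty,E:wait,S:car7-GO,W:wait | queues: N=0 E=2 S=0 W=2
Step 3 [NS]: N:empty,E:wait,S:empty,W:wait | queues: N=0 E=2 S=0 W=2
Cars crossed by step 3: 3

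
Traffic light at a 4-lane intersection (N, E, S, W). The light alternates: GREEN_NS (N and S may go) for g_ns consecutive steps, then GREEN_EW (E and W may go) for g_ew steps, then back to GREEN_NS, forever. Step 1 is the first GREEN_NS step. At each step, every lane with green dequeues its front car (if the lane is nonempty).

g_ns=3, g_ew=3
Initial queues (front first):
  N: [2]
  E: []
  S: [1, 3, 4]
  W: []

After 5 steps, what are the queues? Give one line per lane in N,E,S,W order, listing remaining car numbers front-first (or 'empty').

Step 1 [NS]: N:car2-GO,E:wait,S:car1-GO,W:wait | queues: N=0 E=0 S=2 W=0
Step 2 [NS]: N:empty,E:wait,S:car3-GO,W:wait | queues: N=0 E=0 S=1 W=0
Step 3 [NS]: N:empty,E:wait,S:car4-GO,W:wait | queues: N=0 E=0 S=0 W=0

N: empty
E: empty
S: empty
W: empty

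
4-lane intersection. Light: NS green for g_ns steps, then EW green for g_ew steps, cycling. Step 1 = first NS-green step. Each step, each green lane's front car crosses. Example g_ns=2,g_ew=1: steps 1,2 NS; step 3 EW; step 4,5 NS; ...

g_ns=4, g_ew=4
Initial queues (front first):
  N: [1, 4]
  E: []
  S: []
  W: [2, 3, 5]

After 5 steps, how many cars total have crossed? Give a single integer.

Step 1 [NS]: N:car1-GO,E:wait,S:empty,W:wait | queues: N=1 E=0 S=0 W=3
Step 2 [NS]: N:car4-GO,E:wait,S:empty,W:wait | queues: N=0 E=0 S=0 W=3
Step 3 [NS]: N:empty,E:wait,S:empty,W:wait | queues: N=0 E=0 S=0 W=3
Step 4 [NS]: N:empty,E:wait,S:empty,W:wait | queues: N=0 E=0 S=0 W=3
Step 5 [EW]: N:wait,E:empty,S:wait,W:car2-GO | queues: N=0 E=0 S=0 W=2
Cars crossed by step 5: 3

Answer: 3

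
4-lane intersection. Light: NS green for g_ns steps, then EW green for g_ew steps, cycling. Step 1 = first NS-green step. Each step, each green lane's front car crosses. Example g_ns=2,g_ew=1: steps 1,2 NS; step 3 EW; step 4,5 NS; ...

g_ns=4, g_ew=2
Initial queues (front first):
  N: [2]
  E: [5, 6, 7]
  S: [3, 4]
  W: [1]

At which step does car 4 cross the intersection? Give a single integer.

Step 1 [NS]: N:car2-GO,E:wait,S:car3-GO,W:wait | queues: N=0 E=3 S=1 W=1
Step 2 [NS]: N:empty,E:wait,S:car4-GO,W:wait | queues: N=0 E=3 S=0 W=1
Step 3 [NS]: N:empty,E:wait,S:empty,W:wait | queues: N=0 E=3 S=0 W=1
Step 4 [NS]: N:empty,E:wait,S:empty,W:wait | queues: N=0 E=3 S=0 W=1
Step 5 [EW]: N:wait,E:car5-GO,S:wait,W:car1-GO | queues: N=0 E=2 S=0 W=0
Step 6 [EW]: N:wait,E:car6-GO,S:wait,W:empty | queues: N=0 E=1 S=0 W=0
Step 7 [NS]: N:empty,E:wait,S:empty,W:wait | queues: N=0 E=1 S=0 W=0
Step 8 [NS]: N:empty,E:wait,S:empty,W:wait | queues: N=0 E=1 S=0 W=0
Step 9 [NS]: N:empty,E:wait,S:empty,W:wait | queues: N=0 E=1 S=0 W=0
Step 10 [NS]: N:empty,E:wait,S:empty,W:wait | queues: N=0 E=1 S=0 W=0
Step 11 [EW]: N:wait,E:car7-GO,S:wait,W:empty | queues: N=0 E=0 S=0 W=0
Car 4 crosses at step 2

2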